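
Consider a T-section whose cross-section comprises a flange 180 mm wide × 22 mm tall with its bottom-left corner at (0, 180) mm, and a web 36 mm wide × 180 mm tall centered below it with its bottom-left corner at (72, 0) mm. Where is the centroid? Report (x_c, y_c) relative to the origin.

web: A = 36 × 180 = 6480.00, centroid at (90.00, 90.00).
flange: A = 180 × 22 = 3960.00, centroid at (90.00, 191.00).
ΣA = 10440.00 mm², ΣAx_c = 939600.00 mm³, ΣAy_c = 1339560.00 mm³.
x_c = 939600.00/10440.00 = 90.00 mm; y_c = 1339560.00/10440.00 = 128.31 mm.

x_c = 90.00 mm, y_c = 128.31 mm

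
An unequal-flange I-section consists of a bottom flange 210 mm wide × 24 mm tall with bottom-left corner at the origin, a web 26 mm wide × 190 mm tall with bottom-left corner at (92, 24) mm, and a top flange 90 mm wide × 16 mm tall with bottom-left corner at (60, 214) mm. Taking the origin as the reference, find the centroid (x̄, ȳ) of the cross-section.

x̄ = 105.00 mm, ȳ = 84.77 mm

bottom flange: A = 210 × 24 = 5040.00, centroid at (105.00, 12.00).
web: A = 26 × 190 = 4940.00, centroid at (105.00, 119.00).
top flange: A = 90 × 16 = 1440.00, centroid at (105.00, 222.00).
ΣA = 11420.00 mm², ΣAx̄ = 1199100.00 mm³, ΣAȳ = 968020.00 mm³.
x̄ = 1199100.00/11420.00 = 105.00 mm; ȳ = 968020.00/11420.00 = 84.77 mm.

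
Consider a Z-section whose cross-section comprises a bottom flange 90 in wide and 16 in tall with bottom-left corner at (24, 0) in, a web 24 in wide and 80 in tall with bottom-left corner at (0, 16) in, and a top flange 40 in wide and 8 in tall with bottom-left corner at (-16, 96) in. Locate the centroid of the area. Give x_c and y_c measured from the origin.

bottom flange: A = 90 × 16 = 1440.00, centroid at (69.00, 8.00).
web: A = 24 × 80 = 1920.00, centroid at (12.00, 56.00).
top flange: A = 40 × 8 = 320.00, centroid at (4.00, 100.00).
ΣA = 3680.00 in²
ΣAx_c = (1440.00)(69.00) + (1920.00)(12.00) + (320.00)(4.00) = 123680.00 in³
ΣAy_c = (1440.00)(8.00) + (1920.00)(56.00) + (320.00)(100.00) = 151040.00 in³
x_c = 123680.00 / 3680.00 = 33.61 in
y_c = 151040.00 / 3680.00 = 41.04 in

x_c = 33.61 in, y_c = 41.04 in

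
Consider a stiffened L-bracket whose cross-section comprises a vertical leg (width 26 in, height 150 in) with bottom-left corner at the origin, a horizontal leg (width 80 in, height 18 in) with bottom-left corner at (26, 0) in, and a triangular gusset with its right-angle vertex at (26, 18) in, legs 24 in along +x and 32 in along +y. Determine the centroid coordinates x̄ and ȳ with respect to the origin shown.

x̄ = 27.74 in, ȳ = 55.29 in

Part | A | x̄ᵢ | ȳᵢ | A·x̄ᵢ | A·ȳᵢ
vertical leg | 3900.00 | 13.00 | 75.00 | 50700.00 | 292500.00
horizontal leg | 1440.00 | 66.00 | 9.00 | 95040.00 | 12960.00
gusset | 384.00 | 34.00 | 28.67 | 13056.00 | 11008.00
Σ | 5724.00 |  |  | 158796.00 | 316468.00
x̄ = 158796.00 / 5724.00 = 27.74 in
ȳ = 316468.00 / 5724.00 = 55.29 in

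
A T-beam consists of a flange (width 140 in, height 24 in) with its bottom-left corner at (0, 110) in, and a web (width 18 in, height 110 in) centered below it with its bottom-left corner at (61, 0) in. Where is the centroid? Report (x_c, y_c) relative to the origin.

x_c = 70.00 in, y_c = 97.16 in

web: A = 18 × 110 = 1980.00, centroid at (70.00, 55.00).
flange: A = 140 × 24 = 3360.00, centroid at (70.00, 122.00).
ΣA = 5340.00 in², ΣAx_c = 373800.00 in³, ΣAy_c = 518820.00 in³.
x_c = 373800.00/5340.00 = 70.00 in; y_c = 518820.00/5340.00 = 97.16 in.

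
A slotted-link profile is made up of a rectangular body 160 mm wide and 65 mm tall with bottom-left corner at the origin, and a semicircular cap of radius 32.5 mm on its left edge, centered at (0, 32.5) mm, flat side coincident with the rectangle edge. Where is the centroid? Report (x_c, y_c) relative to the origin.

x_c = 67.10 mm, y_c = 32.50 mm

rectangular body: A = 160 × 65 = 10400.00, centroid at (80.00, 32.50).
semicircular end: A = ½π·32.5² = 1659.15, centroid at (-13.79, 32.50).
ΣA = 12059.15 mm²
ΣAx_c = (10400.00)(80.00) + (1659.15)(-13.79) = 809114.58 mm³
ΣAy_c = (10400.00)(32.50) + (1659.15)(32.50) = 391922.49 mm³
x_c = 809114.58 / 12059.15 = 67.10 mm
y_c = 391922.49 / 12059.15 = 32.50 mm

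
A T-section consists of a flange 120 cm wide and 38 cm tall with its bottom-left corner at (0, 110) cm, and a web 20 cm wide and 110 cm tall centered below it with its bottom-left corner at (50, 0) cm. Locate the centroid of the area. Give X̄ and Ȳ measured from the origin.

X̄ = 60.00 cm, Ȳ = 104.92 cm

web: A = 20 × 110 = 2200.00, centroid at (60.00, 55.00).
flange: A = 120 × 38 = 4560.00, centroid at (60.00, 129.00).
ΣA = 6760.00 cm²
ΣAX̄ = (2200.00)(60.00) + (4560.00)(60.00) = 405600.00 cm³
ΣAȲ = (2200.00)(55.00) + (4560.00)(129.00) = 709240.00 cm³
X̄ = 405600.00 / 6760.00 = 60.00 cm
Ȳ = 709240.00 / 6760.00 = 104.92 cm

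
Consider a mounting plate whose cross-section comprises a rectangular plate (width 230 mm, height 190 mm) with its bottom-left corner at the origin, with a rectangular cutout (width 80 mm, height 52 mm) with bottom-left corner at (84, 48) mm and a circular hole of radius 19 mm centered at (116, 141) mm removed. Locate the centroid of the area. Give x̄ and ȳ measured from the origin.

x̄ = 114.00 mm, ȳ = 95.92 mm

plate: A = 230 × 190 = 43700.00, centroid at (115.00, 95.00).
hole 1: A = −(80 × 52) = -4160.00, centroid at (124.00, 74.00).
hole 2: A = −π·19² = -1134.11, centroid at (116.00, 141.00).
ΣA = 38405.89 mm², ΣAx̄ = 4378102.67 mm³, ΣAȳ = 3683749.79 mm³.
x̄ = 4378102.67/38405.89 = 114.00 mm; ȳ = 3683749.79/38405.89 = 95.92 mm.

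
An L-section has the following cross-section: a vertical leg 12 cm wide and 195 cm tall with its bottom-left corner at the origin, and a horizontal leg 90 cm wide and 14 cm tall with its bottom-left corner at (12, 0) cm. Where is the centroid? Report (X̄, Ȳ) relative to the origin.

X̄ = 23.85 cm, Ȳ = 65.83 cm

vertical leg: A = 12 × 195 = 2340.00, centroid at (6.00, 97.50).
horizontal leg: A = 90 × 14 = 1260.00, centroid at (57.00, 7.00).
ΣA = 3600.00 cm², ΣAX̄ = 85860.00 cm³, ΣAȲ = 236970.00 cm³.
X̄ = 85860.00/3600.00 = 23.85 cm; Ȳ = 236970.00/3600.00 = 65.83 cm.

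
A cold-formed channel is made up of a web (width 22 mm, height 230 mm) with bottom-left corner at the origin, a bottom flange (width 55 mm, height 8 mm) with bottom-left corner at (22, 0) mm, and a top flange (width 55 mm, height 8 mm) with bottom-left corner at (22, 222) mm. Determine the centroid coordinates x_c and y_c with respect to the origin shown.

Part | A | x̄ᵢ | ȳᵢ | A·x̄ᵢ | A·ȳᵢ
web | 5060.00 | 11.00 | 115.00 | 55660.00 | 581900.00
bottom flange | 440.00 | 49.50 | 4.00 | 21780.00 | 1760.00
top flange | 440.00 | 49.50 | 226.00 | 21780.00 | 99440.00
Σ | 5940.00 |  |  | 99220.00 | 683100.00
x_c = 99220.00 / 5940.00 = 16.70 mm
y_c = 683100.00 / 5940.00 = 115.00 mm

x_c = 16.70 mm, y_c = 115.00 mm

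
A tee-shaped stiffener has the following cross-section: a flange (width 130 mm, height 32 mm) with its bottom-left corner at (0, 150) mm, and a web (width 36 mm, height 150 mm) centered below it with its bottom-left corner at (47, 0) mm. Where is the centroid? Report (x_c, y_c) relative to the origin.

x_c = 65.00 mm, y_c = 114.60 mm

web: A = 36 × 150 = 5400.00, centroid at (65.00, 75.00).
flange: A = 130 × 32 = 4160.00, centroid at (65.00, 166.00).
ΣA = 9560.00 mm², ΣAx_c = 621400.00 mm³, ΣAy_c = 1095560.00 mm³.
x_c = 621400.00/9560.00 = 65.00 mm; y_c = 1095560.00/9560.00 = 114.60 mm.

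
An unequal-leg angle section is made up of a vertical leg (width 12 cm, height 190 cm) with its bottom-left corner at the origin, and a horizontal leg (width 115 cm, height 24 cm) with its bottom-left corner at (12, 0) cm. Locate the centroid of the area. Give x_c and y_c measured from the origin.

x_c = 40.77 cm, y_c = 49.55 cm

vertical leg: A = 12 × 190 = 2280.00, centroid at (6.00, 95.00).
horizontal leg: A = 115 × 24 = 2760.00, centroid at (69.50, 12.00).
ΣA = 5040.00 cm²
ΣAx_c = (2280.00)(6.00) + (2760.00)(69.50) = 205500.00 cm³
ΣAy_c = (2280.00)(95.00) + (2760.00)(12.00) = 249720.00 cm³
x_c = 205500.00 / 5040.00 = 40.77 cm
y_c = 249720.00 / 5040.00 = 49.55 cm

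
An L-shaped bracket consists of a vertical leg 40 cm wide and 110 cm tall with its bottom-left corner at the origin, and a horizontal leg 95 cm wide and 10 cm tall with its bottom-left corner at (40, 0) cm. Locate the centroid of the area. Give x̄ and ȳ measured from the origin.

vertical leg: A = 40 × 110 = 4400.00, centroid at (20.00, 55.00).
horizontal leg: A = 95 × 10 = 950.00, centroid at (87.50, 5.00).
ΣA = 5350.00 cm²
ΣAx̄ = (4400.00)(20.00) + (950.00)(87.50) = 171125.00 cm³
ΣAȳ = (4400.00)(55.00) + (950.00)(5.00) = 246750.00 cm³
x̄ = 171125.00 / 5350.00 = 31.99 cm
ȳ = 246750.00 / 5350.00 = 46.12 cm

x̄ = 31.99 cm, ȳ = 46.12 cm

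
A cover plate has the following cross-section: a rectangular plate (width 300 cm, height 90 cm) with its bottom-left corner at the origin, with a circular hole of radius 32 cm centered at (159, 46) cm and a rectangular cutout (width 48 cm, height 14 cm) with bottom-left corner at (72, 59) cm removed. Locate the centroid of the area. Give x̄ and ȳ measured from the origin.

x̄ = 150.32 cm, ȳ = 44.25 cm

Part | A | x̄ᵢ | ȳᵢ | A·x̄ᵢ | A·ȳᵢ
plate | 27000.00 | 150.00 | 45.00 | 4050000.00 | 1215000.00
hole 1 | -3216.99 | 159.00 | 46.00 | -511501.55 | -147981.58
hole 2 | -672.00 | 96.00 | 66.00 | -64512.00 | -44352.00
Σ | 23111.01 |  |  | 3473986.45 | 1022666.42
x̄ = 3473986.45 / 23111.01 = 150.32 cm
ȳ = 1022666.42 / 23111.01 = 44.25 cm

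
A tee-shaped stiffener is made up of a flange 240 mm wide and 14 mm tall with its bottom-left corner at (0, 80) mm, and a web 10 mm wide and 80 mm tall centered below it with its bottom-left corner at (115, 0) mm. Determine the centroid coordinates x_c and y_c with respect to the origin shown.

x_c = 120.00 mm, y_c = 77.96 mm

Part | A | x̄ᵢ | ȳᵢ | A·x̄ᵢ | A·ȳᵢ
web | 800.00 | 120.00 | 40.00 | 96000.00 | 32000.00
flange | 3360.00 | 120.00 | 87.00 | 403200.00 | 292320.00
Σ | 4160.00 |  |  | 499200.00 | 324320.00
x_c = 499200.00 / 4160.00 = 120.00 mm
y_c = 324320.00 / 4160.00 = 77.96 mm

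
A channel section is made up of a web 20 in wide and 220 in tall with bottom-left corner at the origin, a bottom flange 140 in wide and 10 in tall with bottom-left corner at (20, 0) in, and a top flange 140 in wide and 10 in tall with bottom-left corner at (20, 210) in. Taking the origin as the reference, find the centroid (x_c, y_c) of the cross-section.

web: A = 20 × 220 = 4400.00, centroid at (10.00, 110.00).
bottom flange: A = 140 × 10 = 1400.00, centroid at (90.00, 5.00).
top flange: A = 140 × 10 = 1400.00, centroid at (90.00, 215.00).
ΣA = 7200.00 in², ΣAx_c = 296000.00 in³, ΣAy_c = 792000.00 in³.
x_c = 296000.00/7200.00 = 41.11 in; y_c = 792000.00/7200.00 = 110.00 in.

x_c = 41.11 in, y_c = 110.00 in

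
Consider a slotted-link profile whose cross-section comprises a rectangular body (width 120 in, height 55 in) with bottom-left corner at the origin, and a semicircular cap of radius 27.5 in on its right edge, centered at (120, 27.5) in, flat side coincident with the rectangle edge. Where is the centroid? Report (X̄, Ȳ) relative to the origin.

X̄ = 70.93 in, Ȳ = 27.50 in

rectangular body: A = 120 × 55 = 6600.00, centroid at (60.00, 27.50).
semicircular end: A = ½π·27.5² = 1187.91, centroid at (131.67, 27.50).
ΣA = 7787.91 in², ΣAX̄ = 552414.35 in³, ΣAȲ = 214167.65 in³.
X̄ = 552414.35/7787.91 = 70.93 in; Ȳ = 214167.65/7787.91 = 27.50 in.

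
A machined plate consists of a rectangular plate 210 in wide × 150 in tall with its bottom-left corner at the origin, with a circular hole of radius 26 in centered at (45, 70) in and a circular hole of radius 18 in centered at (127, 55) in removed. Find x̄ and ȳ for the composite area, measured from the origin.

plate: A = 210 × 150 = 31500.00, centroid at (105.00, 75.00).
hole 1: A = −π·26² = -2123.72, centroid at (45.00, 70.00).
hole 2: A = −π·18² = -1017.88, centroid at (127.00, 55.00).
ΣA = 28358.41 in², ΣAx̄ = 3082662.50 in³, ΣAȳ = 2157856.65 in³.
x̄ = 3082662.50/28358.41 = 108.70 in; ȳ = 2157856.65/28358.41 = 76.09 in.

x̄ = 108.70 in, ȳ = 76.09 in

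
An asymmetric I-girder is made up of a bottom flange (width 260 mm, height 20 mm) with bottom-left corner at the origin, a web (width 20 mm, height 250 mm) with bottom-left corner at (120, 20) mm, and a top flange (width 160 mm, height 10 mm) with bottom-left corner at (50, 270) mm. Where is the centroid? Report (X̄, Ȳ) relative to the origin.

bottom flange: A = 260 × 20 = 5200.00, centroid at (130.00, 10.00).
web: A = 20 × 250 = 5000.00, centroid at (130.00, 145.00).
top flange: A = 160 × 10 = 1600.00, centroid at (130.00, 275.00).
ΣA = 11800.00 mm², ΣAX̄ = 1534000.00 mm³, ΣAȲ = 1217000.00 mm³.
X̄ = 1534000.00/11800.00 = 130.00 mm; Ȳ = 1217000.00/11800.00 = 103.14 mm.

X̄ = 130.00 mm, Ȳ = 103.14 mm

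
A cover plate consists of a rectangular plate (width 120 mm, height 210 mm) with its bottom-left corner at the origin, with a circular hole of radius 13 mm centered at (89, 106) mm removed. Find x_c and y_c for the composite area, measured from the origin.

x_c = 59.38 mm, y_c = 104.98 mm

Part | A | x̄ᵢ | ȳᵢ | A·x̄ᵢ | A·ȳᵢ
plate | 25200.00 | 60.00 | 105.00 | 1512000.00 | 2646000.00
hole | -530.93 | 89.00 | 106.00 | -47252.70 | -56278.49
Σ | 24669.07 |  |  | 1464747.30 | 2589721.51
x_c = 1464747.30 / 24669.07 = 59.38 mm
y_c = 2589721.51 / 24669.07 = 104.98 mm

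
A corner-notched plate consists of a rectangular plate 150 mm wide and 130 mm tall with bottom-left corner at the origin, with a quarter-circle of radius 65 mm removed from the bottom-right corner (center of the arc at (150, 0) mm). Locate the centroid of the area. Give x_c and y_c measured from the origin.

Part | A | x̄ᵢ | ȳᵢ | A·x̄ᵢ | A·ȳᵢ
plate | 19500.00 | 75.00 | 65.00 | 1462500.00 | 1267500.00
removed quarter-circle | -3318.31 | 122.41 | 27.59 | -406204.42 | -91541.67
Σ | 16181.69 |  |  | 1056295.58 | 1175958.33
x_c = 1056295.58 / 16181.69 = 65.28 mm
y_c = 1175958.33 / 16181.69 = 72.67 mm

x_c = 65.28 mm, y_c = 72.67 mm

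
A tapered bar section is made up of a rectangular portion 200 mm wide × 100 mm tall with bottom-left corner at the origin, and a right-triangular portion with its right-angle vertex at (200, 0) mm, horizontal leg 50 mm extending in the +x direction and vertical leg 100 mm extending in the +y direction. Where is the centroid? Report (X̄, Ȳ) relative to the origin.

rectangular portion: A = 200 × 100 = 20000.00, centroid at (100.00, 50.00).
triangular portion: A = ½·50·100 = 2500.00, centroid at (216.67, 33.33).
ΣA = 22500.00 mm², ΣAX̄ = 2541666.67 mm³, ΣAȲ = 1083333.33 mm³.
X̄ = 2541666.67/22500.00 = 112.96 mm; Ȳ = 1083333.33/22500.00 = 48.15 mm.

X̄ = 112.96 mm, Ȳ = 48.15 mm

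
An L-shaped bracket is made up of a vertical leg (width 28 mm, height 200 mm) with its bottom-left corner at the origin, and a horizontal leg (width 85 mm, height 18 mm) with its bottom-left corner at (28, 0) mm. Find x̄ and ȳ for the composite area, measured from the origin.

Part | A | x̄ᵢ | ȳᵢ | A·x̄ᵢ | A·ȳᵢ
vertical leg | 5600.00 | 14.00 | 100.00 | 78400.00 | 560000.00
horizontal leg | 1530.00 | 70.50 | 9.00 | 107865.00 | 13770.00
Σ | 7130.00 |  |  | 186265.00 | 573770.00
x̄ = 186265.00 / 7130.00 = 26.12 mm
ȳ = 573770.00 / 7130.00 = 80.47 mm

x̄ = 26.12 mm, ȳ = 80.47 mm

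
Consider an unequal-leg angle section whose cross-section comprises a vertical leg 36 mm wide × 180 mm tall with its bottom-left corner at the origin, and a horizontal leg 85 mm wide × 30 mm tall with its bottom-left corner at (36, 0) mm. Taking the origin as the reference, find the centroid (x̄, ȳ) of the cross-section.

vertical leg: A = 36 × 180 = 6480.00, centroid at (18.00, 90.00).
horizontal leg: A = 85 × 30 = 2550.00, centroid at (78.50, 15.00).
ΣA = 9030.00 mm², ΣAx̄ = 316815.00 mm³, ΣAȳ = 621450.00 mm³.
x̄ = 316815.00/9030.00 = 35.08 mm; ȳ = 621450.00/9030.00 = 68.82 mm.

x̄ = 35.08 mm, ȳ = 68.82 mm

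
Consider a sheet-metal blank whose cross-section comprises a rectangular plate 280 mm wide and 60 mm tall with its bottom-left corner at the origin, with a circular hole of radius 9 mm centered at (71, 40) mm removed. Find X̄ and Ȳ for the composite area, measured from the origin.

plate: A = 280 × 60 = 16800.00, centroid at (140.00, 30.00).
hole: A = −π·9² = -254.47, centroid at (71.00, 40.00).
ΣA = 16545.53 mm²
ΣAX̄ = (16800.00)(140.00) + (-254.47)(71.00) = 2333932.70 mm³
ΣAȲ = (16800.00)(30.00) + (-254.47)(40.00) = 493821.24 mm³
X̄ = 2333932.70 / 16545.53 = 141.06 mm
Ȳ = 493821.24 / 16545.53 = 29.85 mm

X̄ = 141.06 mm, Ȳ = 29.85 mm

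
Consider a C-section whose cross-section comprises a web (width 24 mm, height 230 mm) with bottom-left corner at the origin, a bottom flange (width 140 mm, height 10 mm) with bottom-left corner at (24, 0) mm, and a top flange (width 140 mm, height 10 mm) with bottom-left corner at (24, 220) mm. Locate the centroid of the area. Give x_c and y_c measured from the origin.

x_c = 39.60 mm, y_c = 115.00 mm

Part | A | x̄ᵢ | ȳᵢ | A·x̄ᵢ | A·ȳᵢ
web | 5520.00 | 12.00 | 115.00 | 66240.00 | 634800.00
bottom flange | 1400.00 | 94.00 | 5.00 | 131600.00 | 7000.00
top flange | 1400.00 | 94.00 | 225.00 | 131600.00 | 315000.00
Σ | 8320.00 |  |  | 329440.00 | 956800.00
x_c = 329440.00 / 8320.00 = 39.60 mm
y_c = 956800.00 / 8320.00 = 115.00 mm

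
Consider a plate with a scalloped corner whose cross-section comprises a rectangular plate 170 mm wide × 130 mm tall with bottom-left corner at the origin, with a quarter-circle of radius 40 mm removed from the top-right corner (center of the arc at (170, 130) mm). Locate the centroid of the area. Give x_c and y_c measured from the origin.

x_c = 80.90 mm, y_c = 62.10 mm

Part | A | x̄ᵢ | ȳᵢ | A·x̄ᵢ | A·ȳᵢ
plate | 22100.00 | 85.00 | 65.00 | 1878500.00 | 1436500.00
removed quarter-circle | -1256.64 | 153.02 | 113.02 | -192294.97 | -142029.48
Σ | 20843.36 |  |  | 1686205.03 | 1294470.52
x_c = 1686205.03 / 20843.36 = 80.90 mm
y_c = 1294470.52 / 20843.36 = 62.10 mm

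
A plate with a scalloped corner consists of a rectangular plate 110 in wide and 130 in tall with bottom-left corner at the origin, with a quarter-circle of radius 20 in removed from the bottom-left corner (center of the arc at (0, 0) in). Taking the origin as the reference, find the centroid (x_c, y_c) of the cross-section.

Part | A | x̄ᵢ | ȳᵢ | A·x̄ᵢ | A·ȳᵢ
plate | 14300.00 | 55.00 | 65.00 | 786500.00 | 929500.00
removed quarter-circle | -314.16 | 8.49 | 8.49 | -2666.67 | -2666.67
Σ | 13985.84 |  |  | 783833.33 | 926833.33
x_c = 783833.33 / 13985.84 = 56.04 in
y_c = 926833.33 / 13985.84 = 66.27 in

x_c = 56.04 in, y_c = 66.27 in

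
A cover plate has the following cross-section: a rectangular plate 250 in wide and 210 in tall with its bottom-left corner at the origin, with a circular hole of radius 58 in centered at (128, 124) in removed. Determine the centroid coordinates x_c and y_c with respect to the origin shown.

x_c = 124.24 in, y_c = 100.21 in

plate: A = 250 × 210 = 52500.00, centroid at (125.00, 105.00).
hole: A = −π·58² = -10568.32, centroid at (128.00, 124.00).
ΣA = 41931.68 in², ΣAx_c = 5209755.34 in³, ΣAy_c = 4202028.61 in³.
x_c = 5209755.34/41931.68 = 124.24 in; y_c = 4202028.61/41931.68 = 100.21 in.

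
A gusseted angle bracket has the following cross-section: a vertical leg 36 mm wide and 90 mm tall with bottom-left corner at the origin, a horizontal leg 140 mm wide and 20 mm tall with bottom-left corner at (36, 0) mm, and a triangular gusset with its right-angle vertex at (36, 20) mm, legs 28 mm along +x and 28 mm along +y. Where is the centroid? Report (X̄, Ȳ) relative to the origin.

Part | A | x̄ᵢ | ȳᵢ | A·x̄ᵢ | A·ȳᵢ
vertical leg | 3240.00 | 18.00 | 45.00 | 58320.00 | 145800.00
horizontal leg | 2800.00 | 106.00 | 10.00 | 296800.00 | 28000.00
gusset | 392.00 | 45.33 | 29.33 | 17770.67 | 11498.67
Σ | 6432.00 |  |  | 372890.67 | 185298.67
X̄ = 372890.67 / 6432.00 = 57.97 mm
Ȳ = 185298.67 / 6432.00 = 28.81 mm

X̄ = 57.97 mm, Ȳ = 28.81 mm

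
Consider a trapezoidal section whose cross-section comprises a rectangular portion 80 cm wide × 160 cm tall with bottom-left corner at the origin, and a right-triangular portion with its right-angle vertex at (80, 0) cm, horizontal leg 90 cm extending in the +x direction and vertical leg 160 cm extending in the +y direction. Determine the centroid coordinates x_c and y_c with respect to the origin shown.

Part | A | x̄ᵢ | ȳᵢ | A·x̄ᵢ | A·ȳᵢ
rectangular portion | 12800.00 | 40.00 | 80.00 | 512000.00 | 1024000.00
triangular portion | 7200.00 | 110.00 | 53.33 | 792000.00 | 384000.00
Σ | 20000.00 |  |  | 1304000.00 | 1408000.00
x_c = 1304000.00 / 20000.00 = 65.20 cm
y_c = 1408000.00 / 20000.00 = 70.40 cm

x_c = 65.20 cm, y_c = 70.40 cm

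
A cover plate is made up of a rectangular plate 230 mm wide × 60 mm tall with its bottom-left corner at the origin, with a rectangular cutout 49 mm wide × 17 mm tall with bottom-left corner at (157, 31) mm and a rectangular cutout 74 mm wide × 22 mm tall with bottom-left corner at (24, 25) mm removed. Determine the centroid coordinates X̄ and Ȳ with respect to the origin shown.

plate: A = 230 × 60 = 13800.00, centroid at (115.00, 30.00).
hole 1: A = −(49 × 17) = -833.00, centroid at (181.50, 39.50).
hole 2: A = −(74 × 22) = -1628.00, centroid at (61.00, 36.00).
ΣA = 11339.00 mm²
ΣAX̄ = (13800.00)(115.00) + (-833.00)(181.50) + (-1628.00)(61.00) = 1336502.50 mm³
ΣAȲ = (13800.00)(30.00) + (-833.00)(39.50) + (-1628.00)(36.00) = 322488.50 mm³
X̄ = 1336502.50 / 11339.00 = 117.87 mm
Ȳ = 322488.50 / 11339.00 = 28.44 mm

X̄ = 117.87 mm, Ȳ = 28.44 mm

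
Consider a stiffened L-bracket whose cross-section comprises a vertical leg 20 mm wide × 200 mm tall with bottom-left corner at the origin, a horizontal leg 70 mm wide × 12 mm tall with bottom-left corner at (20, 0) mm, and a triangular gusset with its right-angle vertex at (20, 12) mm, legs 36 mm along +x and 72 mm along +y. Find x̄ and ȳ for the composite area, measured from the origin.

vertical leg: A = 20 × 200 = 4000.00, centroid at (10.00, 100.00).
horizontal leg: A = 70 × 12 = 840.00, centroid at (55.00, 6.00).
gusset: A = ½·36·72 = 1296.00, centroid at (32.00, 36.00).
ΣA = 6136.00 mm²
ΣAx̄ = (4000.00)(10.00) + (840.00)(55.00) + (1296.00)(32.00) = 127672.00 mm³
ΣAȳ = (4000.00)(100.00) + (840.00)(6.00) + (1296.00)(36.00) = 451696.00 mm³
x̄ = 127672.00 / 6136.00 = 20.81 mm
ȳ = 451696.00 / 6136.00 = 73.61 mm

x̄ = 20.81 mm, ȳ = 73.61 mm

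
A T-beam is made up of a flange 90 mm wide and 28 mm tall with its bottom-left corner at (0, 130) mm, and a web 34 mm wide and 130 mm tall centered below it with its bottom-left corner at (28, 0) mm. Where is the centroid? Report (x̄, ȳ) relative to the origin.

x̄ = 45.00 mm, ȳ = 93.69 mm

web: A = 34 × 130 = 4420.00, centroid at (45.00, 65.00).
flange: A = 90 × 28 = 2520.00, centroid at (45.00, 144.00).
ΣA = 6940.00 mm², ΣAx̄ = 312300.00 mm³, ΣAȳ = 650180.00 mm³.
x̄ = 312300.00/6940.00 = 45.00 mm; ȳ = 650180.00/6940.00 = 93.69 mm.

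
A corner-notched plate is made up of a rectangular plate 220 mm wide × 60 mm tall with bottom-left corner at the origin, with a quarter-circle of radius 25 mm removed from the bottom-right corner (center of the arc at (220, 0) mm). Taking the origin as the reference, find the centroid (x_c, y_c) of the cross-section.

plate: A = 220 × 60 = 13200.00, centroid at (110.00, 30.00).
removed quarter-circle: A = −¼π·25² = -490.87, centroid at (209.39, 10.61).
ΣA = 12709.13 mm²
ΣAx_c = (13200.00)(110.00) + (-490.87)(209.39) = 1349216.09 mm³
ΣAy_c = (13200.00)(30.00) + (-490.87)(10.61) = 390791.67 mm³
x_c = 1349216.09 / 12709.13 = 106.16 mm
y_c = 390791.67 / 12709.13 = 30.75 mm

x_c = 106.16 mm, y_c = 30.75 mm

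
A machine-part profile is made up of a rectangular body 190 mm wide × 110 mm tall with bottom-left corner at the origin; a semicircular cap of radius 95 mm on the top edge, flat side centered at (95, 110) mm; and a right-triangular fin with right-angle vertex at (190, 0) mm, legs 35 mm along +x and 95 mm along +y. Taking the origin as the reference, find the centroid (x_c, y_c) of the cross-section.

x_c = 99.83 mm, y_c = 90.72 mm

rectangular body: A = 190 × 110 = 20900.00, centroid at (95.00, 55.00).
semicircular top: A = ½π·95² = 14176.44, centroid at (95.00, 150.32).
triangular fin: A = ½·35·95 = 1662.50, centroid at (201.67, 31.67).
ΣA = 36738.94 mm²
ΣAx_c = (20900.00)(95.00) + (14176.44)(95.00) + (1662.50)(201.67) = 3667532.33 mm³
ΣAy_c = (20900.00)(55.00) + (14176.44)(150.32) + (1662.50)(31.67) = 3333137.22 mm³
x_c = 3667532.33 / 36738.94 = 99.83 mm
y_c = 3333137.22 / 36738.94 = 90.72 mm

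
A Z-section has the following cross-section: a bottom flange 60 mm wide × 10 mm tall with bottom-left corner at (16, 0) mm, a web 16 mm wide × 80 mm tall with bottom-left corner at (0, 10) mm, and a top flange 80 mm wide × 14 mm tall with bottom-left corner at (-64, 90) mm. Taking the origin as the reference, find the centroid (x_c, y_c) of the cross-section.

bottom flange: A = 60 × 10 = 600.00, centroid at (46.00, 5.00).
web: A = 16 × 80 = 1280.00, centroid at (8.00, 50.00).
top flange: A = 80 × 14 = 1120.00, centroid at (-24.00, 97.00).
ΣA = 3000.00 mm²
ΣAx_c = (600.00)(46.00) + (1280.00)(8.00) + (1120.00)(-24.00) = 10960.00 mm³
ΣAy_c = (600.00)(5.00) + (1280.00)(50.00) + (1120.00)(97.00) = 175640.00 mm³
x_c = 10960.00 / 3000.00 = 3.65 mm
y_c = 175640.00 / 3000.00 = 58.55 mm

x_c = 3.65 mm, y_c = 58.55 mm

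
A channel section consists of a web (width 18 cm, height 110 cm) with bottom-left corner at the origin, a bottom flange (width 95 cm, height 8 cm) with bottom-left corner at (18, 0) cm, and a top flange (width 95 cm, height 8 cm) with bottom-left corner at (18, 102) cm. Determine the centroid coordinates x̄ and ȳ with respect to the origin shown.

web: A = 18 × 110 = 1980.00, centroid at (9.00, 55.00).
bottom flange: A = 95 × 8 = 760.00, centroid at (65.50, 4.00).
top flange: A = 95 × 8 = 760.00, centroid at (65.50, 106.00).
ΣA = 3500.00 cm²
ΣAx̄ = (1980.00)(9.00) + (760.00)(65.50) + (760.00)(65.50) = 117380.00 cm³
ΣAȳ = (1980.00)(55.00) + (760.00)(4.00) + (760.00)(106.00) = 192500.00 cm³
x̄ = 117380.00 / 3500.00 = 33.54 cm
ȳ = 192500.00 / 3500.00 = 55.00 cm

x̄ = 33.54 cm, ȳ = 55.00 cm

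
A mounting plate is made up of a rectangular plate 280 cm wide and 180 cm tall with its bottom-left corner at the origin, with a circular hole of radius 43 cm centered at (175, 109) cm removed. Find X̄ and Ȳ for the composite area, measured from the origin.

Part | A | x̄ᵢ | ȳᵢ | A·x̄ᵢ | A·ȳᵢ
plate | 50400.00 | 140.00 | 90.00 | 7056000.00 | 4536000.00
hole | -5808.80 | 175.00 | 109.00 | -1016540.84 | -633159.72
Σ | 44591.20 |  |  | 6039459.16 | 3902840.28
X̄ = 6039459.16 / 44591.20 = 135.44 cm
Ȳ = 3902840.28 / 44591.20 = 87.52 cm

X̄ = 135.44 cm, Ȳ = 87.52 cm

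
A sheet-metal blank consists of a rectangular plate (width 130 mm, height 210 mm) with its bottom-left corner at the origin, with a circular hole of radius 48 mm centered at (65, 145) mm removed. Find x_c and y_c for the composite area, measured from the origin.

x_c = 65.00 mm, y_c = 90.57 mm

Part | A | x̄ᵢ | ȳᵢ | A·x̄ᵢ | A·ȳᵢ
plate | 27300.00 | 65.00 | 105.00 | 1774500.00 | 2866500.00
hole | -7238.23 | 65.00 | 145.00 | -470484.92 | -1049543.27
Σ | 20061.77 |  |  | 1304015.08 | 1816956.73
x_c = 1304015.08 / 20061.77 = 65.00 mm
y_c = 1816956.73 / 20061.77 = 90.57 mm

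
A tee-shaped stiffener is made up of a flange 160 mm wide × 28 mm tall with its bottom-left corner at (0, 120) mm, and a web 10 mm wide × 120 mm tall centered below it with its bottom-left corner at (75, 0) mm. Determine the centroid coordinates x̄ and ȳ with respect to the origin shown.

Part | A | x̄ᵢ | ȳᵢ | A·x̄ᵢ | A·ȳᵢ
web | 1200.00 | 80.00 | 60.00 | 96000.00 | 72000.00
flange | 4480.00 | 80.00 | 134.00 | 358400.00 | 600320.00
Σ | 5680.00 |  |  | 454400.00 | 672320.00
x̄ = 454400.00 / 5680.00 = 80.00 mm
ȳ = 672320.00 / 5680.00 = 118.37 mm

x̄ = 80.00 mm, ȳ = 118.37 mm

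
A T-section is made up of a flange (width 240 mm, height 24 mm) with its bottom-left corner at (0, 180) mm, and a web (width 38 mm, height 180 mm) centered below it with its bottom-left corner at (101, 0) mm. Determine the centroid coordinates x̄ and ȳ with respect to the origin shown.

x̄ = 120.00 mm, ȳ = 136.63 mm

web: A = 38 × 180 = 6840.00, centroid at (120.00, 90.00).
flange: A = 240 × 24 = 5760.00, centroid at (120.00, 192.00).
ΣA = 12600.00 mm²
ΣAx̄ = (6840.00)(120.00) + (5760.00)(120.00) = 1512000.00 mm³
ΣAȳ = (6840.00)(90.00) + (5760.00)(192.00) = 1721520.00 mm³
x̄ = 1512000.00 / 12600.00 = 120.00 mm
ȳ = 1721520.00 / 12600.00 = 136.63 mm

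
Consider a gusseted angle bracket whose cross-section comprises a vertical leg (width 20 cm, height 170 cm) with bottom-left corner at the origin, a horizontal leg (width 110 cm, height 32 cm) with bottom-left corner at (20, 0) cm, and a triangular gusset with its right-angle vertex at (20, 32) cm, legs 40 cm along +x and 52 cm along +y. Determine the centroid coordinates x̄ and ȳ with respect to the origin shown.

vertical leg: A = 20 × 170 = 3400.00, centroid at (10.00, 85.00).
horizontal leg: A = 110 × 32 = 3520.00, centroid at (75.00, 16.00).
gusset: A = ½·40·52 = 1040.00, centroid at (33.33, 49.33).
ΣA = 7960.00 cm², ΣAx̄ = 332666.67 cm³, ΣAȳ = 396626.67 cm³.
x̄ = 332666.67/7960.00 = 41.79 cm; ȳ = 396626.67/7960.00 = 49.83 cm.

x̄ = 41.79 cm, ȳ = 49.83 cm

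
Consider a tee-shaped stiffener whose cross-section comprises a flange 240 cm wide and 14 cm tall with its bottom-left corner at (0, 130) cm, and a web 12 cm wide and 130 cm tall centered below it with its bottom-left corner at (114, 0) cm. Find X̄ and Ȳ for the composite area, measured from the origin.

X̄ = 120.00 cm, Ȳ = 114.17 cm

web: A = 12 × 130 = 1560.00, centroid at (120.00, 65.00).
flange: A = 240 × 14 = 3360.00, centroid at (120.00, 137.00).
ΣA = 4920.00 cm², ΣAX̄ = 590400.00 cm³, ΣAȲ = 561720.00 cm³.
X̄ = 590400.00/4920.00 = 120.00 cm; Ȳ = 561720.00/4920.00 = 114.17 cm.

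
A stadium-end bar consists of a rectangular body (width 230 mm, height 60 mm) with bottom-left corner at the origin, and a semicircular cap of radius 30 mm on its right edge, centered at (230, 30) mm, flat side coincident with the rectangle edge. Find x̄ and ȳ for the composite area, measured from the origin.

Part | A | x̄ᵢ | ȳᵢ | A·x̄ᵢ | A·ȳᵢ
rectangular body | 13800.00 | 115.00 | 30.00 | 1587000.00 | 414000.00
semicircular end | 1413.72 | 242.73 | 30.00 | 343154.84 | 42411.50
Σ | 15213.72 |  |  | 1930154.84 | 456411.50
x̄ = 1930154.84 / 15213.72 = 126.87 mm
ȳ = 456411.50 / 15213.72 = 30.00 mm

x̄ = 126.87 mm, ȳ = 30.00 mm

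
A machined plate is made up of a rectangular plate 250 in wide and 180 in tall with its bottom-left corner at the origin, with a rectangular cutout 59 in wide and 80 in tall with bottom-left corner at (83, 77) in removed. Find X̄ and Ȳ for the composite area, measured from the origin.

Part | A | x̄ᵢ | ȳᵢ | A·x̄ᵢ | A·ȳᵢ
plate | 45000.00 | 125.00 | 90.00 | 5625000.00 | 4050000.00
hole | -4720.00 | 112.50 | 117.00 | -531000.00 | -552240.00
Σ | 40280.00 |  |  | 5094000.00 | 3497760.00
X̄ = 5094000.00 / 40280.00 = 126.46 in
Ȳ = 3497760.00 / 40280.00 = 86.84 in

X̄ = 126.46 in, Ȳ = 86.84 in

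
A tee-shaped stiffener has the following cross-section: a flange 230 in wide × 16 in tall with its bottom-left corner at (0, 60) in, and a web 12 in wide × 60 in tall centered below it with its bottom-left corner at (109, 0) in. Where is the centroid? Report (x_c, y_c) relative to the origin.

x_c = 115.00 in, y_c = 61.78 in

Part | A | x̄ᵢ | ȳᵢ | A·x̄ᵢ | A·ȳᵢ
web | 720.00 | 115.00 | 30.00 | 82800.00 | 21600.00
flange | 3680.00 | 115.00 | 68.00 | 423200.00 | 250240.00
Σ | 4400.00 |  |  | 506000.00 | 271840.00
x_c = 506000.00 / 4400.00 = 115.00 in
y_c = 271840.00 / 4400.00 = 61.78 in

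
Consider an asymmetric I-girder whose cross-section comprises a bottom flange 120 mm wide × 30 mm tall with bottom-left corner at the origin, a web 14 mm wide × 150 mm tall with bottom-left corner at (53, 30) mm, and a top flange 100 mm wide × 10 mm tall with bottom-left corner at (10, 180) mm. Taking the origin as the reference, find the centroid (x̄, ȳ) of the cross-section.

x̄ = 60.00 mm, ȳ = 68.58 mm

bottom flange: A = 120 × 30 = 3600.00, centroid at (60.00, 15.00).
web: A = 14 × 150 = 2100.00, centroid at (60.00, 105.00).
top flange: A = 100 × 10 = 1000.00, centroid at (60.00, 185.00).
ΣA = 6700.00 mm², ΣAx̄ = 402000.00 mm³, ΣAȳ = 459500.00 mm³.
x̄ = 402000.00/6700.00 = 60.00 mm; ȳ = 459500.00/6700.00 = 68.58 mm.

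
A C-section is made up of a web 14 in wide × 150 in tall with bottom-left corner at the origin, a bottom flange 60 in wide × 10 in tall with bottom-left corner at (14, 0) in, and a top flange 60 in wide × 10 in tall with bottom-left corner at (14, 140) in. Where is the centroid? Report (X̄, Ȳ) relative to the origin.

X̄ = 20.45 in, Ȳ = 75.00 in

web: A = 14 × 150 = 2100.00, centroid at (7.00, 75.00).
bottom flange: A = 60 × 10 = 600.00, centroid at (44.00, 5.00).
top flange: A = 60 × 10 = 600.00, centroid at (44.00, 145.00).
ΣA = 3300.00 in², ΣAX̄ = 67500.00 in³, ΣAȲ = 247500.00 in³.
X̄ = 67500.00/3300.00 = 20.45 in; Ȳ = 247500.00/3300.00 = 75.00 in.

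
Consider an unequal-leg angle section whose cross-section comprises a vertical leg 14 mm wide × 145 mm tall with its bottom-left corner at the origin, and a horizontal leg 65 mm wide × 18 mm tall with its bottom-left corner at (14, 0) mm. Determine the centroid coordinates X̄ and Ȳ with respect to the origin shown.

X̄ = 21.44 mm, Ȳ = 49.28 mm

vertical leg: A = 14 × 145 = 2030.00, centroid at (7.00, 72.50).
horizontal leg: A = 65 × 18 = 1170.00, centroid at (46.50, 9.00).
ΣA = 3200.00 mm²
ΣAX̄ = (2030.00)(7.00) + (1170.00)(46.50) = 68615.00 mm³
ΣAȲ = (2030.00)(72.50) + (1170.00)(9.00) = 157705.00 mm³
X̄ = 68615.00 / 3200.00 = 21.44 mm
Ȳ = 157705.00 / 3200.00 = 49.28 mm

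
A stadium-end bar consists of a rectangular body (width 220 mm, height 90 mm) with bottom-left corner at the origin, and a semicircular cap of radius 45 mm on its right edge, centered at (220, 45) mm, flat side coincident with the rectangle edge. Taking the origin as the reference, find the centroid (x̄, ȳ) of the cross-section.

x̄ = 127.87 mm, ȳ = 45.00 mm

Part | A | x̄ᵢ | ȳᵢ | A·x̄ᵢ | A·ȳᵢ
rectangular body | 19800.00 | 110.00 | 45.00 | 2178000.00 | 891000.00
semicircular end | 3180.86 | 239.10 | 45.00 | 760539.76 | 143138.82
Σ | 22980.86 |  |  | 2938539.76 | 1034138.82
x̄ = 2938539.76 / 22980.86 = 127.87 mm
ȳ = 1034138.82 / 22980.86 = 45.00 mm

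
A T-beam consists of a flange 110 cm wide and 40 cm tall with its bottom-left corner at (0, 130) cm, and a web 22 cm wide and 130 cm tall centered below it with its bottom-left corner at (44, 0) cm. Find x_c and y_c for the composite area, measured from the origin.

web: A = 22 × 130 = 2860.00, centroid at (55.00, 65.00).
flange: A = 110 × 40 = 4400.00, centroid at (55.00, 150.00).
ΣA = 7260.00 cm², ΣAx_c = 399300.00 cm³, ΣAy_c = 845900.00 cm³.
x_c = 399300.00/7260.00 = 55.00 cm; y_c = 845900.00/7260.00 = 116.52 cm.

x_c = 55.00 cm, y_c = 116.52 cm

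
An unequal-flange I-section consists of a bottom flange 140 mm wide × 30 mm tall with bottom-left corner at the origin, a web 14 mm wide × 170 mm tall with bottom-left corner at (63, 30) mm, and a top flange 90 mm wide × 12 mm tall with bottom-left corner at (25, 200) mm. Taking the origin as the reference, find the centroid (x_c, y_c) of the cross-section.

bottom flange: A = 140 × 30 = 4200.00, centroid at (70.00, 15.00).
web: A = 14 × 170 = 2380.00, centroid at (70.00, 115.00).
top flange: A = 90 × 12 = 1080.00, centroid at (70.00, 206.00).
ΣA = 7660.00 mm²
ΣAx_c = (4200.00)(70.00) + (2380.00)(70.00) + (1080.00)(70.00) = 536200.00 mm³
ΣAy_c = (4200.00)(15.00) + (2380.00)(115.00) + (1080.00)(206.00) = 559180.00 mm³
x_c = 536200.00 / 7660.00 = 70.00 mm
y_c = 559180.00 / 7660.00 = 73.00 mm

x_c = 70.00 mm, y_c = 73.00 mm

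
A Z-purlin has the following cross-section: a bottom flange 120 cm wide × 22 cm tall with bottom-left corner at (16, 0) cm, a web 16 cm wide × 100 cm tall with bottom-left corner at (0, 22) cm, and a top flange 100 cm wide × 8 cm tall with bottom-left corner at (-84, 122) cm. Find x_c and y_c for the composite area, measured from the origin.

x_c = 36.95 cm, y_c = 48.62 cm

bottom flange: A = 120 × 22 = 2640.00, centroid at (76.00, 11.00).
web: A = 16 × 100 = 1600.00, centroid at (8.00, 72.00).
top flange: A = 100 × 8 = 800.00, centroid at (-34.00, 126.00).
ΣA = 5040.00 cm²
ΣAx_c = (2640.00)(76.00) + (1600.00)(8.00) + (800.00)(-34.00) = 186240.00 cm³
ΣAy_c = (2640.00)(11.00) + (1600.00)(72.00) + (800.00)(126.00) = 245040.00 cm³
x_c = 186240.00 / 5040.00 = 36.95 cm
y_c = 245040.00 / 5040.00 = 48.62 cm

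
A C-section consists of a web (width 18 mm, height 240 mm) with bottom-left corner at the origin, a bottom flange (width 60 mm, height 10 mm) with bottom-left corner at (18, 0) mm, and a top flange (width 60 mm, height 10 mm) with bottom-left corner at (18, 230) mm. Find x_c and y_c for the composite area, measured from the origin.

web: A = 18 × 240 = 4320.00, centroid at (9.00, 120.00).
bottom flange: A = 60 × 10 = 600.00, centroid at (48.00, 5.00).
top flange: A = 60 × 10 = 600.00, centroid at (48.00, 235.00).
ΣA = 5520.00 mm², ΣAx_c = 96480.00 mm³, ΣAy_c = 662400.00 mm³.
x_c = 96480.00/5520.00 = 17.48 mm; y_c = 662400.00/5520.00 = 120.00 mm.

x_c = 17.48 mm, y_c = 120.00 mm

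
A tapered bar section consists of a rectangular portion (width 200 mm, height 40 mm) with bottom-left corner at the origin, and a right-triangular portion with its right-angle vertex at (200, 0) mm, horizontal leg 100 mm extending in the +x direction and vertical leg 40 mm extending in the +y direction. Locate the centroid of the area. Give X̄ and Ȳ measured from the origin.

Part | A | x̄ᵢ | ȳᵢ | A·x̄ᵢ | A·ȳᵢ
rectangular portion | 8000.00 | 100.00 | 20.00 | 800000.00 | 160000.00
triangular portion | 2000.00 | 233.33 | 13.33 | 466666.67 | 26666.67
Σ | 10000.00 |  |  | 1266666.67 | 186666.67
X̄ = 1266666.67 / 10000.00 = 126.67 mm
Ȳ = 186666.67 / 10000.00 = 18.67 mm

X̄ = 126.67 mm, Ȳ = 18.67 mm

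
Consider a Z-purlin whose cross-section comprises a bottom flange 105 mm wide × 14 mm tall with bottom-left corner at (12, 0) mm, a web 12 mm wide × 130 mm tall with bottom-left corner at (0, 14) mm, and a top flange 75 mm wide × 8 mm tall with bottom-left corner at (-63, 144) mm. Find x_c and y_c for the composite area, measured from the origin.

x_c = 24.48 mm, y_c = 61.25 mm

bottom flange: A = 105 × 14 = 1470.00, centroid at (64.50, 7.00).
web: A = 12 × 130 = 1560.00, centroid at (6.00, 79.00).
top flange: A = 75 × 8 = 600.00, centroid at (-25.50, 148.00).
ΣA = 3630.00 mm², ΣAx_c = 88875.00 mm³, ΣAy_c = 222330.00 mm³.
x_c = 88875.00/3630.00 = 24.48 mm; y_c = 222330.00/3630.00 = 61.25 mm.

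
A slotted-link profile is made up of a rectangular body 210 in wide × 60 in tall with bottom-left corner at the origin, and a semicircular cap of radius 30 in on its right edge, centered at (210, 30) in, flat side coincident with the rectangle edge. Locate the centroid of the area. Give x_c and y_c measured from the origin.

rectangular body: A = 210 × 60 = 12600.00, centroid at (105.00, 30.00).
semicircular end: A = ½π·30² = 1413.72, centroid at (222.73, 30.00).
ΣA = 14013.72 in², ΣAx_c = 1637880.51 in³, ΣAy_c = 420411.50 in³.
x_c = 1637880.51/14013.72 = 116.88 in; y_c = 420411.50/14013.72 = 30.00 in.

x_c = 116.88 in, y_c = 30.00 in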